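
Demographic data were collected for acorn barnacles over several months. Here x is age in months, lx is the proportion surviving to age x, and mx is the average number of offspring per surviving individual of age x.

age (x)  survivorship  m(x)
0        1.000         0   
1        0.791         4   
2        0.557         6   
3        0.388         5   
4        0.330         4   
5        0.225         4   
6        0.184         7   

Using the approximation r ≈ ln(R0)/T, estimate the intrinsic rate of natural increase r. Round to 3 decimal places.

0.894

R0 = Σ lx·mx = 0 + 3.164 + 3.342 + 1.94 + 1.32 + 0.9 + 1.288 = 11.954
Σ x·lx·mx = 33.176; T = 33.176/11.954 = 2.77531…
r ≈ ln(R0)/T = ln(11.954)/2.77531… = 0.89398… → 0.894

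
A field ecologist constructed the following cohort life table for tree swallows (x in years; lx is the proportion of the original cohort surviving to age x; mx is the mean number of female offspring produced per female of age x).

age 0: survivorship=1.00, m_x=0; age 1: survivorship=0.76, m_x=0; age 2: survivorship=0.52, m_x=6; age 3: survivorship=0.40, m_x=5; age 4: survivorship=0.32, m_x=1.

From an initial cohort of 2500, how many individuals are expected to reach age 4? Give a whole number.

800

Expected survivors = N0 · l_4 = 2500 × 0.32 = 800 → 800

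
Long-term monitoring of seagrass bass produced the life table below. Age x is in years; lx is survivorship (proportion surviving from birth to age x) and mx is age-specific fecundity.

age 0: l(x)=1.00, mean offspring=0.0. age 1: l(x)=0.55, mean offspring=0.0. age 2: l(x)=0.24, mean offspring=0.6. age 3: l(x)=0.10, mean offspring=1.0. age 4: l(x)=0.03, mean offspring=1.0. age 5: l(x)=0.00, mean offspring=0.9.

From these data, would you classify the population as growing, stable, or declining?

R0 = Σ lx·mx = 0 + 0 + 0.144 + 0.1 + 0.03 + 0 = 0.274
R0 < 1, so the population is declining.

declining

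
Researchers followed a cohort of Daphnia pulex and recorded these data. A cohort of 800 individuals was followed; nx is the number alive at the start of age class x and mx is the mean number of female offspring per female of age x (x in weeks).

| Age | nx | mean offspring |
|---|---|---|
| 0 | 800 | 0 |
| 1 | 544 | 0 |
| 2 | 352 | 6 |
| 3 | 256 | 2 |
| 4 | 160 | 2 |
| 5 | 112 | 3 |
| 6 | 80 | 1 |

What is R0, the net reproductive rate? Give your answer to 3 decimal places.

4.200

lx = nx/n0 = nx/800: 1, 0.68, 0.44, 0.32, 0.2, 0.14, 0.1
lx·mx by age: 0, 0, 2.64, 0.64, 0.4, 0.42, 0.1
R0 = Σ lx·mx = 4.2 → 4.200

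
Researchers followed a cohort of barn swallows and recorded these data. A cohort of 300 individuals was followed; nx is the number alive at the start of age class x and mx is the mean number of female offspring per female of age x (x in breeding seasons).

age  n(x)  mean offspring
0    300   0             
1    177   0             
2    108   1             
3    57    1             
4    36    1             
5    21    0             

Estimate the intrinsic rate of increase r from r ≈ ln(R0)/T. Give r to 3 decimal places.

-0.152

lx = nx/n0 = nx/300: 1, 0.59, 0.36, 0.19, 0.12, 0.07
R0 = Σ lx·mx = 0 + 0 + 0.36 + 0.19 + 0.12 + 0 = 0.67
Σ x·lx·mx = 1.77; T = 1.77/0.67 = 2.64179…
r ≈ ln(R0)/T = ln(0.67)/2.64179… = -0.15159… → -0.152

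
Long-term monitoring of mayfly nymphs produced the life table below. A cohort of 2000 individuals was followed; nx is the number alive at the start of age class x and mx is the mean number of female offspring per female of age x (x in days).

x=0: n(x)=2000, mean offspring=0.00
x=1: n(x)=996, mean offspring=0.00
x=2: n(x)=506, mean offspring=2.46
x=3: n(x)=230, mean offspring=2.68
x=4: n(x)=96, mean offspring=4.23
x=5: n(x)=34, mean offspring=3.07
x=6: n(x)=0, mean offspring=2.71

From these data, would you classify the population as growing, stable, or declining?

growing

lx = nx/n0 = nx/2000: 1, 0.498, 0.253, 0.115, 0.048, 0.017, 0
R0 = Σ lx·mx = 0 + 0 + 0.62238 + 0.3082 + 0.20304 + 0.05219 + 0 = 1.18581
R0 > 1, so the population is growing.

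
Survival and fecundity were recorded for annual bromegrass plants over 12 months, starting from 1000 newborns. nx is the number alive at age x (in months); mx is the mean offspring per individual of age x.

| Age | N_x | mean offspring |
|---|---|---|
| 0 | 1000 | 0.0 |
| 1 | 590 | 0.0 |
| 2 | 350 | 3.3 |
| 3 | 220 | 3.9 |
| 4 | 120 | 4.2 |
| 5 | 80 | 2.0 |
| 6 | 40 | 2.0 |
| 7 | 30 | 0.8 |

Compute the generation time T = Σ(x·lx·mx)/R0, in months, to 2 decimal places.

3.00

lx = nx/n0 = nx/1000: 1, 0.59, 0.35, 0.22, 0.12, 0.08, 0.04, 0.03
lx·mx: 0, 0, 1.155, 0.858, 0.504, 0.16, 0.08, 0.024 → R0 = 2.781
x·lx·mx: 0, 0, 2.31, 2.574, 2.016, 0.8, 0.48, 0.168 → Σ = 8.348
T = 8.348 / 2.781 = 3.001798… → 3.00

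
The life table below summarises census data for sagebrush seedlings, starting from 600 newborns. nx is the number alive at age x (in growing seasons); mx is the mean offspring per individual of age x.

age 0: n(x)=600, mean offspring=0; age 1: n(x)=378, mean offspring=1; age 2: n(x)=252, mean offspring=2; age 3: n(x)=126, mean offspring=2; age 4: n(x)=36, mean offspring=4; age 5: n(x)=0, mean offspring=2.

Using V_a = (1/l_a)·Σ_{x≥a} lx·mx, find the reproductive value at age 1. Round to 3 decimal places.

lx = nx/n0 = nx/600: 1, 0.63, 0.42, 0.21, 0.06, 0
lx·mx for x ≥ 1: 0.63, 0.84, 0.42, 0.24, 0 → sum = 2.13
V_1 = 2.13 / l_1 = 2.13 / 0.63 = 3.380952… → 3.381

3.381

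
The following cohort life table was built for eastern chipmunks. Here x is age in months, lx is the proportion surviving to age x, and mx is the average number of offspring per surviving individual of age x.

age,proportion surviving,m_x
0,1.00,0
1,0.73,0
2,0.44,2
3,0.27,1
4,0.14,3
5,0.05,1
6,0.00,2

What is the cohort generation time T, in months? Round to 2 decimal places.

2.78

lx·mx: 0, 0, 0.88, 0.27, 0.42, 0.05, 0 → R0 = 1.62
x·lx·mx: 0, 0, 1.76, 0.81, 1.68, 0.25, 0 → Σ = 4.5
T = 4.5 / 1.62 = 2.777778… → 2.78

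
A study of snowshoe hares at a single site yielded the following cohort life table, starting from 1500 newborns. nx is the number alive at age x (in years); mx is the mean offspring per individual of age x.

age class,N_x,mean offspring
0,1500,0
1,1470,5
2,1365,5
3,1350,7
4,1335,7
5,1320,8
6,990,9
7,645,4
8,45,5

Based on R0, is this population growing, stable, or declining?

lx = nx/n0 = nx/1500: 1, 0.98, 0.91, 0.9, 0.89, 0.88, 0.66, 0.43, 0.03
R0 = Σ lx·mx = 0 + 4.9 + 4.55 + 6.3 + 6.23 + 7.04 + 5.94 + 1.72 + 0.15 = 36.83
R0 > 1, so the population is growing.

growing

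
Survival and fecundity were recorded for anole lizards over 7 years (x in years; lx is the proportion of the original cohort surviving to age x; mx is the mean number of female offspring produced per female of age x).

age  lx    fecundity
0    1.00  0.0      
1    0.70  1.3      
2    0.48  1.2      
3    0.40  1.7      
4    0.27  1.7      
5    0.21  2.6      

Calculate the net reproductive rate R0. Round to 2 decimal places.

lx·mx by age: 0, 0.91, 0.576, 0.68, 0.459, 0.546
R0 = Σ lx·mx = 3.171 → 3.17

3.17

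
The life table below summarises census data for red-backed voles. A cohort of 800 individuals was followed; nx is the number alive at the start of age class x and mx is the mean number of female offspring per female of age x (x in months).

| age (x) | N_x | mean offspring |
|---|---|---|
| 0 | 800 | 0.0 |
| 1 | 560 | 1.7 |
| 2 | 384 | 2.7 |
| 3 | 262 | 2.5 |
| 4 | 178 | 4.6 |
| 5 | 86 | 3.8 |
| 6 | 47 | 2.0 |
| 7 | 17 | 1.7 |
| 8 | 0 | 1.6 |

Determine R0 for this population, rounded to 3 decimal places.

lx = nx/n0 = nx/800: 1, 0.7, 0.48, 0.3275, 0.2225, 0.1075, 0.05875, 0.02125, 0
lx·mx by age: 0, 1.19, 1.296, 0.81875, 1.0235, 0.4085, 0.1175, 0.036125, 0
R0 = Σ lx·mx = 4.890375 → 4.890

4.890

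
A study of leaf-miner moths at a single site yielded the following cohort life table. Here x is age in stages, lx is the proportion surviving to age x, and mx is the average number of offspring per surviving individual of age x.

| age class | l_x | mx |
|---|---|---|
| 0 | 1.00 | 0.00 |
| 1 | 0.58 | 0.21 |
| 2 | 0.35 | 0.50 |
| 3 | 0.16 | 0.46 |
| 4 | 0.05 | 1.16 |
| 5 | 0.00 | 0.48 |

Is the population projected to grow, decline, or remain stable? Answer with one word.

R0 = Σ lx·mx = 0 + 0.1218 + 0.175 + 0.0736 + 0.058 + 0 = 0.4284
R0 < 1, so the population is declining.

declining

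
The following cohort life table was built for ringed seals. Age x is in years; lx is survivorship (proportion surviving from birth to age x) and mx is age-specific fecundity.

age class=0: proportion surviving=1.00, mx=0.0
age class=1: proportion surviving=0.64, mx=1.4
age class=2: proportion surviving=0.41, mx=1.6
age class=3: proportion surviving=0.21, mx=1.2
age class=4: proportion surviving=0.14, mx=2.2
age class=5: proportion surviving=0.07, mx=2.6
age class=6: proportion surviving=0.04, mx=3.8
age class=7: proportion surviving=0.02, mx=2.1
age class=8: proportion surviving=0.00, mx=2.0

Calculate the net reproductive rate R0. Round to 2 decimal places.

2.49

lx·mx by age: 0, 0.896, 0.656, 0.252, 0.308, 0.182, 0.152, 0.042, 0
R0 = Σ lx·mx = 2.488 → 2.49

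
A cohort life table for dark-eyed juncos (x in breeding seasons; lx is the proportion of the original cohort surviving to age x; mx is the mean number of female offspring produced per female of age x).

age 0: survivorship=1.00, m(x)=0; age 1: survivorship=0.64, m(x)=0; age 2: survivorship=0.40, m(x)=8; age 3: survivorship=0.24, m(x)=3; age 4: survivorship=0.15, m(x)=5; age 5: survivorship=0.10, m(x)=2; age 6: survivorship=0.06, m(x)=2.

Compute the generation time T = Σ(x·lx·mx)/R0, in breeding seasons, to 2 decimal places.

lx·mx: 0, 0, 3.2, 0.72, 0.75, 0.2, 0.12 → R0 = 4.99
x·lx·mx: 0, 0, 6.4, 2.16, 3, 1, 0.72 → Σ = 13.28
T = 13.28 / 4.99 = 2.661323… → 2.66

2.66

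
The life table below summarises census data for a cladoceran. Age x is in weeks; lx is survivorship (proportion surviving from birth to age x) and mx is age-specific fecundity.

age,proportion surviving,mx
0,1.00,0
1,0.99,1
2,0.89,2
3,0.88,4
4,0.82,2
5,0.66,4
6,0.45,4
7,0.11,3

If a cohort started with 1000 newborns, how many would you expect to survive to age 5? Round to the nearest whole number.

Expected survivors = N0 · l_5 = 1000 × 0.66 = 660 → 660

660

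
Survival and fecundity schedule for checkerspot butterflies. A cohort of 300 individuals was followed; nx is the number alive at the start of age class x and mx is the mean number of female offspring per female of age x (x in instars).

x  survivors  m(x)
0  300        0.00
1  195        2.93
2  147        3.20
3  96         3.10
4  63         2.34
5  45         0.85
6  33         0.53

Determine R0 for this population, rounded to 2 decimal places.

lx = nx/n0 = nx/300: 1, 0.65, 0.49, 0.32, 0.21, 0.15, 0.11
lx·mx by age: 0, 1.9045, 1.568, 0.992, 0.4914, 0.1275, 0.0583
R0 = Σ lx·mx = 5.1417 → 5.14

5.14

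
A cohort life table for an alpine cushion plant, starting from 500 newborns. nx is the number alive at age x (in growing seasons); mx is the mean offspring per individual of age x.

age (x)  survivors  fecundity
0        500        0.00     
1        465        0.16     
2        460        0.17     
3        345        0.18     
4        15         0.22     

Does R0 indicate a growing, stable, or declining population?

declining

lx = nx/n0 = nx/500: 1, 0.93, 0.92, 0.69, 0.03
R0 = Σ lx·mx = 0 + 0.1488 + 0.1564 + 0.1242 + 0.0066 = 0.436
R0 < 1, so the population is declining.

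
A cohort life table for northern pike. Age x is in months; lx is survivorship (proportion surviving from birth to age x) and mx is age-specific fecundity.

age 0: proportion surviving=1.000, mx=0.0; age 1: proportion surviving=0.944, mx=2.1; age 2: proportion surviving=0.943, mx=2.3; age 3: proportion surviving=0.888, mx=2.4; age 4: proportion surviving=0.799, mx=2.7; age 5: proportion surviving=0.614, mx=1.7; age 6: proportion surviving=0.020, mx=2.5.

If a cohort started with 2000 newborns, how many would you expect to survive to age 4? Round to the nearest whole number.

1598

Expected survivors = N0 · l_4 = 2000 × 0.799 = 1598 → 1598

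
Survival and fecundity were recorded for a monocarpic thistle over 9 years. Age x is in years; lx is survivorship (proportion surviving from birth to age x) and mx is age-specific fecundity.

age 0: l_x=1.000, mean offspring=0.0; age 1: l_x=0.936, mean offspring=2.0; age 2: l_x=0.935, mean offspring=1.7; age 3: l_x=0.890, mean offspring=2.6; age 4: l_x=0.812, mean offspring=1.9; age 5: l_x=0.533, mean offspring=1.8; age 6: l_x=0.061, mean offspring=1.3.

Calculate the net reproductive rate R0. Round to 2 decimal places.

8.36

lx·mx by age: 0, 1.872, 1.5895, 2.314, 1.5428, 0.9594, 0.0793
R0 = Σ lx·mx = 8.357 → 8.36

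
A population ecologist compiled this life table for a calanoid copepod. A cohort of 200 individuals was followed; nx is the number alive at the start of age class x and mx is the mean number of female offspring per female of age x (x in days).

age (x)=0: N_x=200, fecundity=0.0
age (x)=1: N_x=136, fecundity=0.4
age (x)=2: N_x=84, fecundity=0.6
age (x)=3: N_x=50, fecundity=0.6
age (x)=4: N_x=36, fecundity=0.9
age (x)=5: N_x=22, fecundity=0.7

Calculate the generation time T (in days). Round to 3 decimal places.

lx = nx/n0 = nx/200: 1, 0.68, 0.42, 0.25, 0.18, 0.11
lx·mx: 0, 0.272, 0.252, 0.15, 0.162, 0.077 → R0 = 0.913
x·lx·mx: 0, 0.272, 0.504, 0.45, 0.648, 0.385 → Σ = 2.259
T = 2.259 / 0.913 = 2.474261… → 2.474

2.474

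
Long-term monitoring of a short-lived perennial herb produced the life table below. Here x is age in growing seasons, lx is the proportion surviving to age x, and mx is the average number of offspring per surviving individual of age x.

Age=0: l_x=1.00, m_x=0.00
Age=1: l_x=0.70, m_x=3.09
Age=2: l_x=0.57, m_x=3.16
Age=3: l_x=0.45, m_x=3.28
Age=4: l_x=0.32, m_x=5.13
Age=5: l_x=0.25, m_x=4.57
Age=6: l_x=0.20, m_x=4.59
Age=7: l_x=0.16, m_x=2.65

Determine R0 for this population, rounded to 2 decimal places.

9.57

lx·mx by age: 0, 2.163, 1.8012, 1.476, 1.6416, 1.1425, 0.918, 0.424
R0 = Σ lx·mx = 9.5663 → 9.57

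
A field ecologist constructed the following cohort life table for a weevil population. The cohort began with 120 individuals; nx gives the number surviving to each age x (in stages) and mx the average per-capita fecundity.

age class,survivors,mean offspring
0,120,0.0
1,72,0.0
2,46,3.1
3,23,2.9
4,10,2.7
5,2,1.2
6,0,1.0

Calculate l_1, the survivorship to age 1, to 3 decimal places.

l_1 = n_1/n_0 = 72/120 = 0.6 → 0.600

0.600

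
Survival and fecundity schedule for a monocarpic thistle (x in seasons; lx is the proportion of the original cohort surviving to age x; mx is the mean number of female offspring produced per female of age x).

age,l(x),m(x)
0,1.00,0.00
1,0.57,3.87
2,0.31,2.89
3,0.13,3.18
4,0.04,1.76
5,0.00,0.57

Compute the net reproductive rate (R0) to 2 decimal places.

3.59

lx·mx by age: 0, 2.2059, 0.8959, 0.4134, 0.0704, 0
R0 = Σ lx·mx = 3.5856 → 3.59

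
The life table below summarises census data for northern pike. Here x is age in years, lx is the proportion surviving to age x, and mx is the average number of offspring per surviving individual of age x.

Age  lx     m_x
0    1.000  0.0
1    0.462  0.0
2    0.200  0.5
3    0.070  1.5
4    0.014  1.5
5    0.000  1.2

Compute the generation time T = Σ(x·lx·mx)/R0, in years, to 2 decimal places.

lx·mx: 0, 0, 0.1, 0.105, 0.021, 0 → R0 = 0.226
x·lx·mx: 0, 0, 0.2, 0.315, 0.084, 0 → Σ = 0.599
T = 0.599 / 0.226 = 2.650442… → 2.65

2.65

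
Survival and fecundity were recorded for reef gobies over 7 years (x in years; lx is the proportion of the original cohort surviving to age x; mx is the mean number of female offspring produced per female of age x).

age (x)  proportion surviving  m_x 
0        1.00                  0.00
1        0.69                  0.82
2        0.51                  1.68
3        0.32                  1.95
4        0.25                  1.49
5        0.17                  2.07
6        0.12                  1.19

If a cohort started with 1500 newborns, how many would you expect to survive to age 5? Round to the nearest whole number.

255

Expected survivors = N0 · l_5 = 1500 × 0.17 = 255 → 255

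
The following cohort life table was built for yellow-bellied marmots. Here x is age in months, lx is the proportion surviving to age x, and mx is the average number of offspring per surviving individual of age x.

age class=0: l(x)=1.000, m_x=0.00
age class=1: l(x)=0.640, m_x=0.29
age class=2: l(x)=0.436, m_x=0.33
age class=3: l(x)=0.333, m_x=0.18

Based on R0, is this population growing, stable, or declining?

declining

R0 = Σ lx·mx = 0 + 0.1856 + 0.14388 + 0.05994 = 0.38942
R0 < 1, so the population is declining.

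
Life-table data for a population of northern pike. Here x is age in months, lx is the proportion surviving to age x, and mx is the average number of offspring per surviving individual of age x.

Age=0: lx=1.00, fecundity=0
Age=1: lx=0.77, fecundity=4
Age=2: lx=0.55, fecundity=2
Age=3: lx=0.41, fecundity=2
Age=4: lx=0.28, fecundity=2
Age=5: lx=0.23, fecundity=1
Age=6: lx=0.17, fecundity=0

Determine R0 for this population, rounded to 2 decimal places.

5.79

lx·mx by age: 0, 3.08, 1.1, 0.82, 0.56, 0.23, 0
R0 = Σ lx·mx = 5.79 → 5.79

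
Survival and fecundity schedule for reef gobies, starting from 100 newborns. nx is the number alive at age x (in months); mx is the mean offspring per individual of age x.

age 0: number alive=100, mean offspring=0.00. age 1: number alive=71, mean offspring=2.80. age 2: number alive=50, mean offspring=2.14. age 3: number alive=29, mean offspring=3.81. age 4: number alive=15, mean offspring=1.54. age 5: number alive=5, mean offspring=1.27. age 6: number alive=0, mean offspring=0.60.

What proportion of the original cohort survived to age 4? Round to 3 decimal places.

l_4 = n_4/n_0 = 15/100 = 0.15 → 0.150

0.150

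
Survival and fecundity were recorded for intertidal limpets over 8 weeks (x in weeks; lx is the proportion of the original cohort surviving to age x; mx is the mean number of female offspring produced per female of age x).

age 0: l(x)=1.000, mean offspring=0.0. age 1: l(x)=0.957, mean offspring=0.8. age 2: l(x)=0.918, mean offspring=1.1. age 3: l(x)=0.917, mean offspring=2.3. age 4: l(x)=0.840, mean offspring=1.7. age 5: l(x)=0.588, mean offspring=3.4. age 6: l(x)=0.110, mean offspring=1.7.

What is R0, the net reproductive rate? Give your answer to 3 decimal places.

lx·mx by age: 0, 0.7656, 1.0098, 2.1091, 1.428, 1.9992, 0.187
R0 = Σ lx·mx = 7.4987 → 7.499

7.499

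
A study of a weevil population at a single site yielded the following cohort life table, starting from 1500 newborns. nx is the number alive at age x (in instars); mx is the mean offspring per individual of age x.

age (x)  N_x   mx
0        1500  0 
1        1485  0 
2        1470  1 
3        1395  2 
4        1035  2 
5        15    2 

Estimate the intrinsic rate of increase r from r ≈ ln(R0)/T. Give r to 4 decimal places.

0.4654

lx = nx/n0 = nx/1500: 1, 0.99, 0.98, 0.93, 0.69, 0.01
R0 = Σ lx·mx = 0 + 0 + 0.98 + 1.86 + 1.38 + 0.02 = 4.24
Σ x·lx·mx = 13.16; T = 13.16/4.24 = 3.10377…
r ≈ ln(R0)/T = ln(4.24)/3.10377… = 0.465422… → 0.4654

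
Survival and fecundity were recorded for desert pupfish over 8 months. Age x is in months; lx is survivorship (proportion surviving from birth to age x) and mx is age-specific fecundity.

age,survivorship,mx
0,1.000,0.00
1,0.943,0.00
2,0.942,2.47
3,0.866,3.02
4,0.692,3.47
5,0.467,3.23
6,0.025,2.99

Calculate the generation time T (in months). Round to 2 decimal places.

3.37

lx·mx: 0, 0, 2.32674, 2.61532, 2.40124, 1.50841, 0.07475 → R0 = 8.92646
x·lx·mx: 0, 0, 4.65348, 7.84596, 9.60496, 7.54205, 0.4485 → Σ = 30.09495
T = 30.09495 / 8.92646 = 3.371432… → 3.37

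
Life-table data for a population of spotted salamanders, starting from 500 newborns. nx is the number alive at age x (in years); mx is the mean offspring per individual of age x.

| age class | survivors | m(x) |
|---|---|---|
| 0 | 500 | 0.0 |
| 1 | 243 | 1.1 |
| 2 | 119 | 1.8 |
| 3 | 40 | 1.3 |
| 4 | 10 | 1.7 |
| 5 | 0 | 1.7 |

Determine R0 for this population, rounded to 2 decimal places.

1.10

lx = nx/n0 = nx/500: 1, 0.486, 0.238, 0.08, 0.02, 0
lx·mx by age: 0, 0.5346, 0.4284, 0.104, 0.034, 0
R0 = Σ lx·mx = 1.101 → 1.10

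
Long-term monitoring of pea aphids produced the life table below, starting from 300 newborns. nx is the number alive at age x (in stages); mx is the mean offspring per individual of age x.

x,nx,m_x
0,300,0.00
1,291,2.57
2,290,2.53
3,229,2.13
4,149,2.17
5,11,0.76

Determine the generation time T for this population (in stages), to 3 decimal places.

2.179

lx = nx/n0 = nx/300: 1, 0.97, 0.96667…, 0.76333…, 0.49667…, 0.03667…
lx·mx: 0, 2.4929, 2.445667…, 1.6259…, 1.077767…, 0.027867… → R0 = 7.6701…
x·lx·mx: 0, 2.4929, 4.891333…, 4.8777…, 4.311067…, 0.139333… → Σ = 16.712333…
T = 16.712333… / 7.6701… = 2.178894… → 2.179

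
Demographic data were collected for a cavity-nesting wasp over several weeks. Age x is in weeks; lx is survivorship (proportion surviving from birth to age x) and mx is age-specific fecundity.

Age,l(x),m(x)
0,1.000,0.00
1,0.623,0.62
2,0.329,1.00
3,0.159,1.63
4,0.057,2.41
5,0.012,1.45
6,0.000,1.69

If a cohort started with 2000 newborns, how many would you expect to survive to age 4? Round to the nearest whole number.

114

Expected survivors = N0 · l_4 = 2000 × 0.057 = 114 → 114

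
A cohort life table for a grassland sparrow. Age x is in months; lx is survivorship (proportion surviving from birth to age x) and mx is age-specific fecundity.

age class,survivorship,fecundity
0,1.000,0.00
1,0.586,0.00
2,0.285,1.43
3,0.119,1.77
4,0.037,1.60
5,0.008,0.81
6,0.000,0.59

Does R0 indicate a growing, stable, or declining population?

R0 = Σ lx·mx = 0 + 0 + 0.40755 + 0.21063 + 0.0592 + 0.00648 + 0 = 0.68386
R0 < 1, so the population is declining.

declining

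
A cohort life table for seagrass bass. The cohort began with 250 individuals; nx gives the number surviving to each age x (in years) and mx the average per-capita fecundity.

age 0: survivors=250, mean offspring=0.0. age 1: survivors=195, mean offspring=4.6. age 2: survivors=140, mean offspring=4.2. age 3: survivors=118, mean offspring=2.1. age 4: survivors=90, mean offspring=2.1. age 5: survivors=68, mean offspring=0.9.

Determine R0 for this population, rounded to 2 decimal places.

lx = nx/n0 = nx/250: 1, 0.78, 0.56, 0.472, 0.36, 0.272
lx·mx by age: 0, 3.588, 2.352, 0.9912, 0.756, 0.2448
R0 = Σ lx·mx = 7.932 → 7.93

7.93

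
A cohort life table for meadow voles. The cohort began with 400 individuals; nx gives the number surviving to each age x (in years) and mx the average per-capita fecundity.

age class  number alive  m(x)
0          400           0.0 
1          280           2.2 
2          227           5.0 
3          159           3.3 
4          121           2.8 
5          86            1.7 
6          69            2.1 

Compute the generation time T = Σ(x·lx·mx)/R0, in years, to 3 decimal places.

lx = nx/n0 = nx/400: 1, 0.7, 0.5675, 0.3975, 0.3025, 0.215, 0.1725
lx·mx: 0, 1.54, 2.8375, 1.31175, 0.847, 0.3655, 0.36225 → R0 = 7.264
x·lx·mx: 0, 1.54, 5.675, 3.93525, 3.388, 1.8275, 2.1735 → Σ = 18.53925
T = 18.53925 / 7.264 = 2.55221… → 2.552

2.552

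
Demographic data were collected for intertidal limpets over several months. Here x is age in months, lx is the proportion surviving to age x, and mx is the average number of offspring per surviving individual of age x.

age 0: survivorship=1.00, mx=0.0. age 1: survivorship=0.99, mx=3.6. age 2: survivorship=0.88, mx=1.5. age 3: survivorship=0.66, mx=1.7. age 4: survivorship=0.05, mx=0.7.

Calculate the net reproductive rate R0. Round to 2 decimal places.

6.04

lx·mx by age: 0, 3.564, 1.32, 1.122, 0.035
R0 = Σ lx·mx = 6.041 → 6.04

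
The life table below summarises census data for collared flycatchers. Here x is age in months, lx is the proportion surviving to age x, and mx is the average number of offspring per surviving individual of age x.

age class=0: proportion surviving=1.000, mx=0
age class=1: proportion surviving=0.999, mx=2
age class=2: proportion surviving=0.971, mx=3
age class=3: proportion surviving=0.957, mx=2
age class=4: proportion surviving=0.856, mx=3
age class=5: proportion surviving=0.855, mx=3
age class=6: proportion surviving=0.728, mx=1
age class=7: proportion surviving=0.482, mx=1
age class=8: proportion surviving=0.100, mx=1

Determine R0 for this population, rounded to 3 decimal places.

13.268

lx·mx by age: 0, 1.998, 2.913, 1.914, 2.568, 2.565, 0.728, 0.482, 0.1
R0 = Σ lx·mx = 13.268 → 13.268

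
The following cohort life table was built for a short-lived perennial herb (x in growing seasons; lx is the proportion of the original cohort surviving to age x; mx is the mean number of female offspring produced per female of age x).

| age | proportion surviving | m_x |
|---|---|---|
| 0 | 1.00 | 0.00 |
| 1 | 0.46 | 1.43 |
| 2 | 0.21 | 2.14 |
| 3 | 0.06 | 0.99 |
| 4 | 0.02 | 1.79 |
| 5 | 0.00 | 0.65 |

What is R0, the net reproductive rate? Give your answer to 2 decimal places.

lx·mx by age: 0, 0.6578, 0.4494, 0.0594, 0.0358, 0
R0 = Σ lx·mx = 1.2024 → 1.20

1.20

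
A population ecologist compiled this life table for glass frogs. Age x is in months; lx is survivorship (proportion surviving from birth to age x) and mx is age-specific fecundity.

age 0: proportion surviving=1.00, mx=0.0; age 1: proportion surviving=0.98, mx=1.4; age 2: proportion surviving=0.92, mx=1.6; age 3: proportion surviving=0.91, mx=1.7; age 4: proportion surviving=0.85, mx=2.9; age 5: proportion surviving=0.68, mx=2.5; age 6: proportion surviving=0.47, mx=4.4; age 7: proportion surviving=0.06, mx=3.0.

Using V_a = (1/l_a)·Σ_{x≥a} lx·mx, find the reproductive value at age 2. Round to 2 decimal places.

10.25

lx·mx for x ≥ 2: 1.472, 1.547, 2.465, 1.7, 2.068, 0.18 → sum = 9.432
V_2 = 9.432 / l_2 = 9.432 / 0.92 = 10.252174… → 10.25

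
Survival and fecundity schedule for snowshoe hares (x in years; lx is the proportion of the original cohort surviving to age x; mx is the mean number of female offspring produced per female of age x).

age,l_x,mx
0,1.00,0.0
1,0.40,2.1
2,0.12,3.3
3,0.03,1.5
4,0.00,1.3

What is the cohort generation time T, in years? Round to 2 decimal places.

lx·mx: 0, 0.84, 0.396, 0.045, 0 → R0 = 1.281
x·lx·mx: 0, 0.84, 0.792, 0.135, 0 → Σ = 1.767
T = 1.767 / 1.281 = 1.379391… → 1.38

1.38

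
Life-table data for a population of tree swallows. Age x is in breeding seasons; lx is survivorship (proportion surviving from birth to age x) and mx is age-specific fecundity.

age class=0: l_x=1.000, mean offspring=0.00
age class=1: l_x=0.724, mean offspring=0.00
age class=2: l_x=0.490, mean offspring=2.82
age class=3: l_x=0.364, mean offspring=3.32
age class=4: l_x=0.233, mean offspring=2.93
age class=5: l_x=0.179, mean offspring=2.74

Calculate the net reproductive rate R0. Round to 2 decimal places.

3.76

lx·mx by age: 0, 0, 1.3818, 1.20848, 0.68269, 0.49046
R0 = Σ lx·mx = 3.76343 → 3.76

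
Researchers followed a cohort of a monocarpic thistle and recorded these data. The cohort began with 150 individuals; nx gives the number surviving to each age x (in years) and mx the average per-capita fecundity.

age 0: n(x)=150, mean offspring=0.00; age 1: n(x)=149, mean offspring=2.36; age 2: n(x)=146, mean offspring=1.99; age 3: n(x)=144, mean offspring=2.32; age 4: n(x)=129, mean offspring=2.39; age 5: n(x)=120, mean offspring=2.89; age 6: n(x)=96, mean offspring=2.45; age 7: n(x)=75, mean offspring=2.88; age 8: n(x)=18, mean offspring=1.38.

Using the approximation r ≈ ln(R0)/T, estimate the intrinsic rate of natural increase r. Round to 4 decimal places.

lx = nx/n0 = nx/150: 1, 0.99333…, 0.97333…, 0.96, 0.86, 0.8, 0.64, 0.5, 0.12
R0 = Σ lx·mx = 0 + 2.34427… + 1.93693… + 2.2272 + 2.0554 + 2.312 + 1.568 + 1.44 + 0.1656 = 14.0494…
Σ x·lx·mx = 53.494133…; T = 53.494133…/14.0494… = 3.80757…
r ≈ ln(R0)/T = ln(14.0494…)/3.80757… = 0.694032… → 0.6940

0.6940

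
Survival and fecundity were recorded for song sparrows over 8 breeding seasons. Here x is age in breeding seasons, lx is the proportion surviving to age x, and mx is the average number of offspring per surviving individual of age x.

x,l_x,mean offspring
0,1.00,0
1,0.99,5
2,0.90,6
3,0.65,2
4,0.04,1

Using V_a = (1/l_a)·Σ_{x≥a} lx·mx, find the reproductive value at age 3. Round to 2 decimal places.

lx·mx for x ≥ 3: 1.3, 0.04 → sum = 1.34
V_3 = 1.34 / l_3 = 1.34 / 0.65 = 2.061538… → 2.06

2.06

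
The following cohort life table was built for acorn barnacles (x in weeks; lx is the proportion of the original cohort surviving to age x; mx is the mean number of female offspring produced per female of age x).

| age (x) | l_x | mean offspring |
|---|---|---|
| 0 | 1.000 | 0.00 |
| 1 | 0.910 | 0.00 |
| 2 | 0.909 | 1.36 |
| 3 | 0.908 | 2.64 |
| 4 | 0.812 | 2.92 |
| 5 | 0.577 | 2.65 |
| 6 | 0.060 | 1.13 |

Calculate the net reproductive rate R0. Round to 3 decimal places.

lx·mx by age: 0, 0, 1.23624, 2.39712, 2.37104, 1.52905, 0.0678
R0 = Σ lx·mx = 7.60125 → 7.601

7.601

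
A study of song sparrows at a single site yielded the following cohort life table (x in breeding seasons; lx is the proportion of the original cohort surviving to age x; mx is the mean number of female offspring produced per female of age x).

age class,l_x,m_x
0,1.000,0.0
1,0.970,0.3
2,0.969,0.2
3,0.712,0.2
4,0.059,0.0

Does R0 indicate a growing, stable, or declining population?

declining

R0 = Σ lx·mx = 0 + 0.291 + 0.1938 + 0.1424 + 0 = 0.6272
R0 < 1, so the population is declining.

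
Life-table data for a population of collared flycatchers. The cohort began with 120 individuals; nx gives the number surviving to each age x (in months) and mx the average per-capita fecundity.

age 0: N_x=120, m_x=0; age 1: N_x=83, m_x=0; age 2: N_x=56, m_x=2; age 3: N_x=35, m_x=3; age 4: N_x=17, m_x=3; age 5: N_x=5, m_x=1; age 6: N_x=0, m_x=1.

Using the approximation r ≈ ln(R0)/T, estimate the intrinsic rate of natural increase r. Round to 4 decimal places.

0.2922

lx = nx/n0 = nx/120: 1, 0.69167…, 0.46667…, 0.29167…, 0.14167…, 0.04167…, 0
R0 = Σ lx·mx = 0 + 0 + 0.93333… + 0.875… + 0.425… + 0.04167… + 0 = 2.275…
Σ x·lx·mx = 6.4…; T = 6.4…/2.275… = 2.81319…
r ≈ ln(R0)/T = ln(2.275…)/2.81319… = 0.292188… → 0.2922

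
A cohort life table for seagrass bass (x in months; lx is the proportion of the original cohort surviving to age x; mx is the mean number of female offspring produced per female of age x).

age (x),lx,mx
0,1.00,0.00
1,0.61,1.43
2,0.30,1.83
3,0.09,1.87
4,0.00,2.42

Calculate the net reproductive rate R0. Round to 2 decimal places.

lx·mx by age: 0, 0.8723, 0.549, 0.1683, 0
R0 = Σ lx·mx = 1.5896 → 1.59

1.59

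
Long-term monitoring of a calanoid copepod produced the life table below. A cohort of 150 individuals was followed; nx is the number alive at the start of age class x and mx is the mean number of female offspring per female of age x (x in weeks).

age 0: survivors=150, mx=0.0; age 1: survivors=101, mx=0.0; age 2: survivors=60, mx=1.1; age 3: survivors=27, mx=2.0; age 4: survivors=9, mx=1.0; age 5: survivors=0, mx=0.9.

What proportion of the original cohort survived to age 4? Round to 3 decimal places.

l_4 = n_4/n_0 = 9/150 = 0.06 → 0.060

0.060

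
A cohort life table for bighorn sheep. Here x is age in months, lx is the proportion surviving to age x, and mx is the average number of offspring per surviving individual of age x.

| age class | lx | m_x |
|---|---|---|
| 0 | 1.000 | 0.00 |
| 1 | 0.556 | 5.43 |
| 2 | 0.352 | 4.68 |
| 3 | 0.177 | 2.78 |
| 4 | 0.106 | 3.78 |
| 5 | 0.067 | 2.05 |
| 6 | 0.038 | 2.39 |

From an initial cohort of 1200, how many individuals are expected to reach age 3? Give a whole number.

Expected survivors = N0 · l_3 = 1200 × 0.177 = 212.4 → 212

212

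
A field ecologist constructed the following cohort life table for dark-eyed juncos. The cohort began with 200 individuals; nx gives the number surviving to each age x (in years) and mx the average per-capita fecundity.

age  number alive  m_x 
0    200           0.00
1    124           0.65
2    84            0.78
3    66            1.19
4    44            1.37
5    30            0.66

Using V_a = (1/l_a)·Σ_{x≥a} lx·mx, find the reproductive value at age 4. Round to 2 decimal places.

1.82

lx = nx/n0 = nx/200: 1, 0.62, 0.42, 0.33, 0.22, 0.15
lx·mx for x ≥ 4: 0.3014, 0.099 → sum = 0.4004
V_4 = 0.4004 / l_4 = 0.4004 / 0.22 = 1.82 → 1.82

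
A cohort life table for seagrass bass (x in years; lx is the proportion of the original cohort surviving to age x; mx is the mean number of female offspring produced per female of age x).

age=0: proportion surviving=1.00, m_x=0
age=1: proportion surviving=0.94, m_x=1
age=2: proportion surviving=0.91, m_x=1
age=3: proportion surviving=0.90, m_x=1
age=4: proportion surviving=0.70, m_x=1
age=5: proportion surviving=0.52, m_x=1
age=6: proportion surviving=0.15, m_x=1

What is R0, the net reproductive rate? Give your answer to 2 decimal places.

4.12

lx·mx by age: 0, 0.94, 0.91, 0.9, 0.7, 0.52, 0.15
R0 = Σ lx·mx = 4.12 → 4.12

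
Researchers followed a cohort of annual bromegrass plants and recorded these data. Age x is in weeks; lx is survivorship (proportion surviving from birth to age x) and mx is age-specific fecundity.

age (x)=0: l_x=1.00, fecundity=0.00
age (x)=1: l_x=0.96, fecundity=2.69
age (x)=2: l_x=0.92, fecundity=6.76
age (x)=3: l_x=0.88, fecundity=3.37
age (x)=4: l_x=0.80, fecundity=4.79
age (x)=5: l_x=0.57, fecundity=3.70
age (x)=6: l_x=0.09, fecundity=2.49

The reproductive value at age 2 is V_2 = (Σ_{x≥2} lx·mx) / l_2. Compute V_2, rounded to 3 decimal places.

16.685

lx·mx for x ≥ 2: 6.2192, 2.9656, 3.832, 2.109, 0.2241 → sum = 15.3499
V_2 = 15.3499 / l_2 = 15.3499 / 0.92 = 16.684674… → 16.685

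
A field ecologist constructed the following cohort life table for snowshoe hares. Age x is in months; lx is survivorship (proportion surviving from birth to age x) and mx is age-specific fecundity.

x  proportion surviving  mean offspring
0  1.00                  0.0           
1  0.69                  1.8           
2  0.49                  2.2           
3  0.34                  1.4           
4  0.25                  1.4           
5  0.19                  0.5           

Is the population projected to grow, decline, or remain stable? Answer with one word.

growing

R0 = Σ lx·mx = 0 + 1.242 + 1.078 + 0.476 + 0.35 + 0.095 = 3.241
R0 > 1, so the population is growing.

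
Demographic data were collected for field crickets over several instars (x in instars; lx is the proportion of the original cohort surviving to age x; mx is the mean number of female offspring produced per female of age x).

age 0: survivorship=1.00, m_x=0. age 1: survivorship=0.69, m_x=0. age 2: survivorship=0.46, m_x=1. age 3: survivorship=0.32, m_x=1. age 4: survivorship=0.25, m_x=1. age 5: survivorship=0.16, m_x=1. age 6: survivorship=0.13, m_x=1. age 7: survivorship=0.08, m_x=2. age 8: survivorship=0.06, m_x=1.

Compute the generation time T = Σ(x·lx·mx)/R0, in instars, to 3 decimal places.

lx·mx: 0, 0, 0.46, 0.32, 0.25, 0.16, 0.13, 0.16, 0.06 → R0 = 1.54
x·lx·mx: 0, 0, 0.92, 0.96, 1, 0.8, 0.78, 1.12, 0.48 → Σ = 6.06
T = 6.06 / 1.54 = 3.935065… → 3.935

3.935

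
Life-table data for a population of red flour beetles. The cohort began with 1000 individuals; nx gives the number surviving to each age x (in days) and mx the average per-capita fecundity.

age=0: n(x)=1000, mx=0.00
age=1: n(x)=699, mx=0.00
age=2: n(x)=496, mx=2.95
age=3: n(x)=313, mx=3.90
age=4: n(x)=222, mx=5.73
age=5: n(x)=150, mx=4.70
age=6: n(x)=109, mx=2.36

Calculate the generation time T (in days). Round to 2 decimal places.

lx = nx/n0 = nx/1000: 1, 0.699, 0.496, 0.313, 0.222, 0.15, 0.109
lx·mx: 0, 0, 1.4632, 1.2207, 1.27206, 0.705, 0.25724 → R0 = 4.9182
x·lx·mx: 0, 0, 2.9264, 3.6621, 5.08824, 3.525, 1.54344 → Σ = 16.74518
T = 16.74518 / 4.9182 = 3.404738… → 3.40

3.40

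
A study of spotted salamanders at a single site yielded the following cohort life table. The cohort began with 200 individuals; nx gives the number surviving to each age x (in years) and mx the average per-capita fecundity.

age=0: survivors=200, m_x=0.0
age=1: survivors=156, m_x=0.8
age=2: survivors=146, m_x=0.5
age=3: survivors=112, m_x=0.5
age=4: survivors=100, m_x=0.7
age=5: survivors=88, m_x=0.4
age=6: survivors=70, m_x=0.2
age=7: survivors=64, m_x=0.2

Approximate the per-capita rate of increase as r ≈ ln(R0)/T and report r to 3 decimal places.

lx = nx/n0 = nx/200: 1, 0.78, 0.73, 0.56, 0.5, 0.44, 0.35, 0.32
R0 = Σ lx·mx = 0 + 0.624 + 0.365 + 0.28 + 0.35 + 0.176 + 0.07 + 0.064 = 1.929
Σ x·lx·mx = 5.342; T = 5.342/1.929 = 2.76931…
r ≈ ln(R0)/T = ln(1.929)/2.76931… = 0.23724… → 0.237

0.237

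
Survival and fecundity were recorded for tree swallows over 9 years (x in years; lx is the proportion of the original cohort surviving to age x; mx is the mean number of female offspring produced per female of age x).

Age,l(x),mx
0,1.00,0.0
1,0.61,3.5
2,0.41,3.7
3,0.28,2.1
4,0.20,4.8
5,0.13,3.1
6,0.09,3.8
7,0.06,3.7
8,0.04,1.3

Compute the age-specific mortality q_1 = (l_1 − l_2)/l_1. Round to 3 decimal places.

q_1 = (l_1 − l_2) / l_1 = (0.61 − 0.41) / 0.61
     = 0.2 / 0.61 = 0.327869… → 0.328

0.328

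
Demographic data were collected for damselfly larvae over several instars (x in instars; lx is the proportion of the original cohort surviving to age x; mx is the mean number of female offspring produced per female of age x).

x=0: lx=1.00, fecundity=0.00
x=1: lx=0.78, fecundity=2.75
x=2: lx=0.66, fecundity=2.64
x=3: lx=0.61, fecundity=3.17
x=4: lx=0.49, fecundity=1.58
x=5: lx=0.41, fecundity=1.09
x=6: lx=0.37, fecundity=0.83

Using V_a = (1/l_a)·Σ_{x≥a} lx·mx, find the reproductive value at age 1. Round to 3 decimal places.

lx·mx for x ≥ 1: 2.145, 1.7424, 1.9337, 0.7742, 0.4469, 0.3071 → sum = 7.3493
V_1 = 7.3493 / l_1 = 7.3493 / 0.78 = 9.422179… → 9.422

9.422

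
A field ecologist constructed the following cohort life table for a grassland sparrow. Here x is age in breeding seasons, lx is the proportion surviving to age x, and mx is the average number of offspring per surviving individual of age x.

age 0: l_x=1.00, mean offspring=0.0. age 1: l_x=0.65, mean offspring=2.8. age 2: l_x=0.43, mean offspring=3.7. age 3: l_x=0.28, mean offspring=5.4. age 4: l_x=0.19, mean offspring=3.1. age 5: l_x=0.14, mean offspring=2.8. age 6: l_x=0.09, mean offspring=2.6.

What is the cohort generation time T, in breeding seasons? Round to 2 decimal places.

2.49

lx·mx: 0, 1.82, 1.591, 1.512, 0.589, 0.392, 0.234 → R0 = 6.138
x·lx·mx: 0, 1.82, 3.182, 4.536, 2.356, 1.96, 1.404 → Σ = 15.258
T = 15.258 / 6.138 = 2.485826… → 2.49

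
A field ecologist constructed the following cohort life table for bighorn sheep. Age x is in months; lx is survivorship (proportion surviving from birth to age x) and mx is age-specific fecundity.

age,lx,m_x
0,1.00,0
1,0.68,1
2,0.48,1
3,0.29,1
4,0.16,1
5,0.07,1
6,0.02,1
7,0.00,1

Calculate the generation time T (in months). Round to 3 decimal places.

lx·mx: 0, 0.68, 0.48, 0.29, 0.16, 0.07, 0.02, 0 → R0 = 1.7
x·lx·mx: 0, 0.68, 0.96, 0.87, 0.64, 0.35, 0.12, 0 → Σ = 3.62
T = 3.62 / 1.7 = 2.129412… → 2.129

2.129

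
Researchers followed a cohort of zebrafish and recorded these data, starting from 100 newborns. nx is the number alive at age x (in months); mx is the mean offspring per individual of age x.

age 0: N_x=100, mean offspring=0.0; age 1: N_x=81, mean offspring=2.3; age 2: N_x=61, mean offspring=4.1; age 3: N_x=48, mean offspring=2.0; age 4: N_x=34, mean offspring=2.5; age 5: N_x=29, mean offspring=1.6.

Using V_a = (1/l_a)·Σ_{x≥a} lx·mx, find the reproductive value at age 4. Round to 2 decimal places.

lx = nx/n0 = nx/100: 1, 0.81, 0.61, 0.48, 0.34, 0.29
lx·mx for x ≥ 4: 0.85, 0.464 → sum = 1.314
V_4 = 1.314 / l_4 = 1.314 / 0.34 = 3.864706… → 3.86

3.86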